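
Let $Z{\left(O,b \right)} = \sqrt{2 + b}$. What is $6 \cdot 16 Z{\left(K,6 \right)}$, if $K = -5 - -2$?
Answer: $192 \sqrt{2} \approx 271.53$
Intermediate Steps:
$K = -3$ ($K = -5 + 2 = -3$)
$6 \cdot 16 Z{\left(K,6 \right)} = 6 \cdot 16 \sqrt{2 + 6} = 96 \sqrt{8} = 96 \cdot 2 \sqrt{2} = 192 \sqrt{2}$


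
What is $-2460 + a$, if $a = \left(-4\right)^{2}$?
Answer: $-2444$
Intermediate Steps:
$a = 16$
$-2460 + a = -2460 + 16 = -2444$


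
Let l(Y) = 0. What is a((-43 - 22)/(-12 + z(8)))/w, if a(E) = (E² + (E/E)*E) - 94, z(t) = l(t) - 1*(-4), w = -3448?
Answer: 1271/220672 ≈ 0.0057597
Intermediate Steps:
z(t) = 4 (z(t) = 0 - 1*(-4) = 0 + 4 = 4)
a(E) = -94 + E + E² (a(E) = (E² + 1*E) - 94 = (E² + E) - 94 = (E + E²) - 94 = -94 + E + E²)
a((-43 - 22)/(-12 + z(8)))/w = (-94 + (-43 - 22)/(-12 + 4) + ((-43 - 22)/(-12 + 4))²)/(-3448) = (-94 - 65/(-8) + (-65/(-8))²)*(-1/3448) = (-94 - 65*(-⅛) + (-65*(-⅛))²)*(-1/3448) = (-94 + 65/8 + (65/8)²)*(-1/3448) = (-94 + 65/8 + 4225/64)*(-1/3448) = -1271/64*(-1/3448) = 1271/220672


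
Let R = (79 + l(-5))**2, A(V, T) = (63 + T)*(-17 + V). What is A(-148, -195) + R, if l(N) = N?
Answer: 27256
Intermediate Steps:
A(V, T) = (-17 + V)*(63 + T)
R = 5476 (R = (79 - 5)**2 = 74**2 = 5476)
A(-148, -195) + R = (-1071 - 17*(-195) + 63*(-148) - 195*(-148)) + 5476 = (-1071 + 3315 - 9324 + 28860) + 5476 = 21780 + 5476 = 27256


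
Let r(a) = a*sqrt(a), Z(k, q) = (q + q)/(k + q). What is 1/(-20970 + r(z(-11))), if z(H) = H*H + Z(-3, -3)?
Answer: -10485/218962526 - 61*sqrt(122)/218962526 ≈ -5.0962e-5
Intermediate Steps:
Z(k, q) = 2*q/(k + q) (Z(k, q) = (2*q)/(k + q) = 2*q/(k + q))
z(H) = 1 + H**2 (z(H) = H*H + 2*(-3)/(-3 - 3) = H**2 + 2*(-3)/(-6) = H**2 + 2*(-3)*(-1/6) = H**2 + 1 = 1 + H**2)
r(a) = a**(3/2)
1/(-20970 + r(z(-11))) = 1/(-20970 + (1 + (-11)**2)**(3/2)) = 1/(-20970 + (1 + 121)**(3/2)) = 1/(-20970 + 122**(3/2)) = 1/(-20970 + 122*sqrt(122))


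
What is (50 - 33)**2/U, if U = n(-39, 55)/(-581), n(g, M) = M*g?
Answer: 167909/2145 ≈ 78.279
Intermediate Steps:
U = 2145/581 (U = (55*(-39))/(-581) = -2145*(-1/581) = 2145/581 ≈ 3.6919)
(50 - 33)**2/U = (50 - 33)**2/(2145/581) = 17**2*(581/2145) = 289*(581/2145) = 167909/2145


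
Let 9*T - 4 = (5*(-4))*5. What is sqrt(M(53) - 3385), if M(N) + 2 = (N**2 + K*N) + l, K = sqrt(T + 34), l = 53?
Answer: sqrt(-4725 + 159*sqrt(210))/3 ≈ 16.401*I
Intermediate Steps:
T = -32/3 (T = 4/9 + ((5*(-4))*5)/9 = 4/9 + (-20*5)/9 = 4/9 + (1/9)*(-100) = 4/9 - 100/9 = -32/3 ≈ -10.667)
K = sqrt(210)/3 (K = sqrt(-32/3 + 34) = sqrt(70/3) = sqrt(210)/3 ≈ 4.8305)
M(N) = 51 + N**2 + N*sqrt(210)/3 (M(N) = -2 + ((N**2 + (sqrt(210)/3)*N) + 53) = -2 + ((N**2 + N*sqrt(210)/3) + 53) = -2 + (53 + N**2 + N*sqrt(210)/3) = 51 + N**2 + N*sqrt(210)/3)
sqrt(M(53) - 3385) = sqrt((51 + 53**2 + (1/3)*53*sqrt(210)) - 3385) = sqrt((51 + 2809 + 53*sqrt(210)/3) - 3385) = sqrt((2860 + 53*sqrt(210)/3) - 3385) = sqrt(-525 + 53*sqrt(210)/3)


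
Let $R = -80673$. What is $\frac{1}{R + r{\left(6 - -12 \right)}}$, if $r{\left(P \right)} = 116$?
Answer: $- \frac{1}{80557} \approx -1.2414 \cdot 10^{-5}$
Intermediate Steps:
$\frac{1}{R + r{\left(6 - -12 \right)}} = \frac{1}{-80673 + 116} = \frac{1}{-80557} = - \frac{1}{80557}$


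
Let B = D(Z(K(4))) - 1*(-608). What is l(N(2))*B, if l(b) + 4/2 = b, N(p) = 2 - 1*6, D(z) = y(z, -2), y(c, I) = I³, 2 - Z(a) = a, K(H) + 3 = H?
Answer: -3600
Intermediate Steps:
K(H) = -3 + H
Z(a) = 2 - a
D(z) = -8 (D(z) = (-2)³ = -8)
N(p) = -4 (N(p) = 2 - 6 = -4)
l(b) = -2 + b
B = 600 (B = -8 - 1*(-608) = -8 + 608 = 600)
l(N(2))*B = (-2 - 4)*600 = -6*600 = -3600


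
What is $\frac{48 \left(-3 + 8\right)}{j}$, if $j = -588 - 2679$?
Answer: $- \frac{80}{1089} \approx -0.073462$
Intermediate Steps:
$j = -3267$
$\frac{48 \left(-3 + 8\right)}{j} = \frac{48 \left(-3 + 8\right)}{-3267} = 48 \cdot 5 \left(- \frac{1}{3267}\right) = 240 \left(- \frac{1}{3267}\right) = - \frac{80}{1089}$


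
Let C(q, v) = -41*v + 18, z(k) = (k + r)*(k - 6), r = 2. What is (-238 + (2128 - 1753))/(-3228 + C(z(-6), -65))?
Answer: -137/545 ≈ -0.25138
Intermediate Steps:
z(k) = (-6 + k)*(2 + k) (z(k) = (k + 2)*(k - 6) = (2 + k)*(-6 + k) = (-6 + k)*(2 + k))
C(q, v) = 18 - 41*v
(-238 + (2128 - 1753))/(-3228 + C(z(-6), -65)) = (-238 + (2128 - 1753))/(-3228 + (18 - 41*(-65))) = (-238 + 375)/(-3228 + (18 + 2665)) = 137/(-3228 + 2683) = 137/(-545) = 137*(-1/545) = -137/545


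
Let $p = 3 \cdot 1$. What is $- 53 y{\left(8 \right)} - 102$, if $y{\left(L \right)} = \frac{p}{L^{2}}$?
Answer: $- \frac{6687}{64} \approx -104.48$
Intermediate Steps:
$p = 3$
$y{\left(L \right)} = \frac{3}{L^{2}}$
$- 53 y{\left(8 \right)} - 102 = - 53 \cdot \frac{3}{64} - 102 = - 53 \cdot 3 \cdot \frac{1}{64} - 102 = \left(-53\right) \frac{3}{64} - 102 = - \frac{159}{64} - 102 = - \frac{6687}{64}$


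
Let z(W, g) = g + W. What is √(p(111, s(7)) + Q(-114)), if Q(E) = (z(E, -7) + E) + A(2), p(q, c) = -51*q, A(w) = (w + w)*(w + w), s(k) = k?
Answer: 14*I*√30 ≈ 76.681*I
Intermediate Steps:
z(W, g) = W + g
A(w) = 4*w² (A(w) = (2*w)*(2*w) = 4*w²)
Q(E) = 9 + 2*E (Q(E) = ((E - 7) + E) + 4*2² = ((-7 + E) + E) + 4*4 = (-7 + 2*E) + 16 = 9 + 2*E)
√(p(111, s(7)) + Q(-114)) = √(-51*111 + (9 + 2*(-114))) = √(-5661 + (9 - 228)) = √(-5661 - 219) = √(-5880) = 14*I*√30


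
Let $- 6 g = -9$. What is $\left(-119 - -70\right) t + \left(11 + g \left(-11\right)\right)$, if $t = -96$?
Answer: $\frac{9397}{2} \approx 4698.5$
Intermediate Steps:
$g = \frac{3}{2}$ ($g = \left(- \frac{1}{6}\right) \left(-9\right) = \frac{3}{2} \approx 1.5$)
$\left(-119 - -70\right) t + \left(11 + g \left(-11\right)\right) = \left(-119 - -70\right) \left(-96\right) + \left(11 + \frac{3}{2} \left(-11\right)\right) = \left(-119 + 70\right) \left(-96\right) + \left(11 - \frac{33}{2}\right) = \left(-49\right) \left(-96\right) - \frac{11}{2} = 4704 - \frac{11}{2} = \frac{9397}{2}$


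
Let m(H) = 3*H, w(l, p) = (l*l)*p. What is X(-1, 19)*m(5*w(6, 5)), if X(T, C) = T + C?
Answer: 48600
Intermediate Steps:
w(l, p) = p*l² (w(l, p) = l²*p = p*l²)
X(T, C) = C + T
X(-1, 19)*m(5*w(6, 5)) = (19 - 1)*(3*(5*(5*6²))) = 18*(3*(5*(5*36))) = 18*(3*(5*180)) = 18*(3*900) = 18*2700 = 48600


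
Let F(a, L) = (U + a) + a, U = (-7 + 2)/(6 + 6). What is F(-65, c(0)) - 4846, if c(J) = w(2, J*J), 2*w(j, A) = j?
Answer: -59717/12 ≈ -4976.4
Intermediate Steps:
w(j, A) = j/2
c(J) = 1 (c(J) = (½)*2 = 1)
U = -5/12 ≈ -0.41667
F(a, L) = -5/12 + 2*a (F(a, L) = (-5/12 + a) + a = -5/12 + 2*a)
F(-65, c(0)) - 4846 = (-5/12 + 2*(-65)) - 4846 = (-5/12 - 130) - 4846 = -1565/12 - 4846 = -59717/12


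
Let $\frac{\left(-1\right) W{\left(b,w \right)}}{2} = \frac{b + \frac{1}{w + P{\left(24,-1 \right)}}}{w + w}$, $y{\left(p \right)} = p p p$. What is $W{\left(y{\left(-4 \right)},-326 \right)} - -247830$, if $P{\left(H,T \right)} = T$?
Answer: $\frac{26419152731}{106602} \approx 2.4783 \cdot 10^{5}$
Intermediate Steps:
$y{\left(p \right)} = p^{3}$ ($y{\left(p \right)} = p^{2} p = p^{3}$)
$W{\left(b,w \right)} = - \frac{b + \frac{1}{-1 + w}}{w}$ ($W{\left(b,w \right)} = - 2 \frac{b + \frac{1}{w - 1}}{w + w} = - 2 \frac{b + \frac{1}{-1 + w}}{2 w} = - \frac{b + \frac{1}{-1 + w}}{w}$)
$W{\left(y{\left(-4 \right)},-326 \right)} - -247830 = \frac{-1 + \left(-4\right)^{3} - \left(-4\right)^{3} \left(-326\right)}{\left(-326\right) \left(-1 - 326\right)} - -247830 = - \frac{-1 - 64 - \left(-64\right) \left(-326\right)}{326 \left(-327\right)} + 247830 = \left(- \frac{1}{326}\right) \left(- \frac{1}{327}\right) \left(-1 - 64 - 20864\right) + 247830 = \left(- \frac{1}{326}\right) \left(- \frac{1}{327}\right) \left(-20929\right) + 247830 = - \frac{20929}{106602} + 247830 = \frac{26419152731}{106602}$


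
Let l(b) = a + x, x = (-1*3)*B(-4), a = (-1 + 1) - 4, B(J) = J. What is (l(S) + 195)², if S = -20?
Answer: 41209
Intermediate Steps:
a = -4 (a = 0 - 4 = -4)
x = 12 (x = -1*3*(-4) = -3*(-4) = 12)
l(b) = 8 (l(b) = -4 + 12 = 8)
(l(S) + 195)² = (8 + 195)² = 203² = 41209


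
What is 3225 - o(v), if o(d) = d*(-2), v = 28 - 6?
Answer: 3269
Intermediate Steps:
v = 22
o(d) = -2*d
3225 - o(v) = 3225 - (-2)*22 = 3225 - 1*(-44) = 3225 + 44 = 3269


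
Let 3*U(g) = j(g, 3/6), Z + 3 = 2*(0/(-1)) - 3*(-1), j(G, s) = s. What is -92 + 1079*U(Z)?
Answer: 527/6 ≈ 87.833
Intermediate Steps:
Z = 0 (Z = -3 + (2*(0/(-1)) - 3*(-1)) = -3 + (2*(0*(-1)) + 3) = -3 + (2*0 + 3) = -3 + (0 + 3) = -3 + 3 = 0)
U(g) = 1/6 (U(g) = (3/6)/3 = (3*(1/6))/3 = (1/3)*(1/2) = 1/6)
-92 + 1079*U(Z) = -92 + 1079*(1/6) = -92 + 1079/6 = 527/6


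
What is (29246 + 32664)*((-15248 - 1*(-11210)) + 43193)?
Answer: 2424086050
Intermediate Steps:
(29246 + 32664)*((-15248 - 1*(-11210)) + 43193) = 61910*((-15248 + 11210) + 43193) = 61910*(-4038 + 43193) = 61910*39155 = 2424086050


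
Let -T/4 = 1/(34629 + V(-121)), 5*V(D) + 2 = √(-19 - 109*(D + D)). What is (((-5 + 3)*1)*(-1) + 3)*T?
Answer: -1731430/2997847209 + 10*√26359/2997847209 ≈ -0.00057702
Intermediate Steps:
V(D) = -⅖ + √(-19 - 218*D)/5 (V(D) = -⅖ + √(-19 - 109*(D + D))/5 = -⅖ + √(-19 - 218*D)/5)
T = -4/(173143/5 + √26359/5) (T = -4/(34629 + (-⅖ + √(-19 - 218*(-121))/5)) = -4/(34629 + (-⅖ + √(-19 + 26378)/5)) = -4/(34629 + (-⅖ + √26359/5)) = -4/(173143/5 + √26359/5) ≈ -0.00011540)
(((-5 + 3)*1)*(-1) + 3)*T = (((-5 + 3)*1)*(-1) + 3)*(-346286/2997847209 + 2*√26359/2997847209) = (-2*1*(-1) + 3)*(-346286/2997847209 + 2*√26359/2997847209) = (-2*(-1) + 3)*(-346286/2997847209 + 2*√26359/2997847209) = (2 + 3)*(-346286/2997847209 + 2*√26359/2997847209) = 5*(-346286/2997847209 + 2*√26359/2997847209) = -1731430/2997847209 + 10*√26359/2997847209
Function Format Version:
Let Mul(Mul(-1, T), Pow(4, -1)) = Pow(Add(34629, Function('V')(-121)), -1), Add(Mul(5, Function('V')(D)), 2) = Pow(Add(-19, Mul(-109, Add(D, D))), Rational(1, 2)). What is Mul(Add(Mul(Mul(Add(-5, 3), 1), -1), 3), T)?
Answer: Add(Rational(-1731430, 2997847209), Mul(Rational(10, 2997847209), Pow(26359, Rational(1, 2)))) ≈ -0.00057702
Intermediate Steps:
Function('V')(D) = Add(Rational(-2, 5), Mul(Rational(1, 5), Pow(Add(-19, Mul(-218, D)), Rational(1, 2)))) (Function('V')(D) = Add(Rational(-2, 5), Mul(Rational(1, 5), Pow(Add(-19, Mul(-109, Add(D, D))), Rational(1, 2)))) = Add(Rational(-2, 5), Mul(Rational(1, 5), Pow(Add(-19, Mul(-109, Mul(2, D))), Rational(1, 2)))) = Add(Rational(-2, 5), Mul(Rational(1, 5), Pow(Add(-19, Mul(-218, D)), Rational(1, 2)))))
T = Mul(-4, Pow(Add(Rational(173143, 5), Mul(Rational(1, 5), Pow(26359, Rational(1, 2)))), -1)) (T = Mul(-4, Pow(Add(34629, Add(Rational(-2, 5), Mul(Rational(1, 5), Pow(Add(-19, Mul(-218, -121)), Rational(1, 2))))), -1)) = Mul(-4, Pow(Add(34629, Add(Rational(-2, 5), Mul(Rational(1, 5), Pow(Add(-19, 26378), Rational(1, 2))))), -1)) = Mul(-4, Pow(Add(34629, Add(Rational(-2, 5), Mul(Rational(1, 5), Pow(26359, Rational(1, 2))))), -1)) = Mul(-4, Pow(Add(Rational(173143, 5), Mul(Rational(1, 5), Pow(26359, Rational(1, 2)))), -1)) ≈ -0.00011540)
Mul(Add(Mul(Mul(Add(-5, 3), 1), -1), 3), T) = Mul(Add(Mul(Mul(Add(-5, 3), 1), -1), 3), Add(Rational(-346286, 2997847209), Mul(Rational(2, 2997847209), Pow(26359, Rational(1, 2))))) = Mul(Add(Mul(Mul(-2, 1), -1), 3), Add(Rational(-346286, 2997847209), Mul(Rational(2, 2997847209), Pow(26359, Rational(1, 2))))) = Mul(Add(Mul(-2, -1), 3), Add(Rational(-346286, 2997847209), Mul(Rational(2, 2997847209), Pow(26359, Rational(1, 2))))) = Mul(Add(2, 3), Add(Rational(-346286, 2997847209), Mul(Rational(2, 2997847209), Pow(26359, Rational(1, 2))))) = Mul(5, Add(Rational(-346286, 2997847209), Mul(Rational(2, 2997847209), Pow(26359, Rational(1, 2))))) = Add(Rational(-1731430, 2997847209), Mul(Rational(10, 2997847209), Pow(26359, Rational(1, 2))))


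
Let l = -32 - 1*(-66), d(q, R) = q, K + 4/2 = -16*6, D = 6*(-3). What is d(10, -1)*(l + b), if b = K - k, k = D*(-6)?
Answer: -1720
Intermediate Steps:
D = -18
k = 108 (k = -18*(-6) = 108)
K = -98 (K = -2 - 16*6 = -2 - 96 = -98)
b = -206 (b = -98 - 1*108 = -98 - 108 = -206)
l = 34 (l = -32 + 66 = 34)
d(10, -1)*(l + b) = 10*(34 - 206) = 10*(-172) = -1720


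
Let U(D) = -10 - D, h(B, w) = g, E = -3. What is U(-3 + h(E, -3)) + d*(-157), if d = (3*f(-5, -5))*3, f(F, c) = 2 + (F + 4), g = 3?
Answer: -1423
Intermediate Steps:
h(B, w) = 3
f(F, c) = 6 + F (f(F, c) = 2 + (4 + F) = 6 + F)
d = 9 (d = (3*(6 - 5))*3 = (3*1)*3 = 3*3 = 9)
U(-3 + h(E, -3)) + d*(-157) = (-10 - (-3 + 3)) + 9*(-157) = (-10 - 1*0) - 1413 = (-10 + 0) - 1413 = -10 - 1413 = -1423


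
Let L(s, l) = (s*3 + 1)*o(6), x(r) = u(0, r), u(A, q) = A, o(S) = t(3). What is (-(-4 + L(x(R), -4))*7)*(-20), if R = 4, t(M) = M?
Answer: -140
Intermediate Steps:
o(S) = 3
x(r) = 0
L(s, l) = 3 + 9*s (L(s, l) = (s*3 + 1)*3 = (3*s + 1)*3 = (1 + 3*s)*3 = 3 + 9*s)
(-(-4 + L(x(R), -4))*7)*(-20) = (-(-4 + (3 + 9*0))*7)*(-20) = (-(-4 + (3 + 0))*7)*(-20) = (-(-4 + 3)*7)*(-20) = (-1*(-1)*7)*(-20) = (1*7)*(-20) = 7*(-20) = -140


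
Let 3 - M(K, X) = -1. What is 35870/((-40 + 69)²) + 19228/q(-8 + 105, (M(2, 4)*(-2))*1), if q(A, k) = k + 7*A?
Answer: 3658138/51301 ≈ 71.307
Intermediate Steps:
M(K, X) = 4 (M(K, X) = 3 - 1*(-1) = 3 + 1 = 4)
35870/((-40 + 69)²) + 19228/q(-8 + 105, (M(2, 4)*(-2))*1) = 35870/((-40 + 69)²) + 19228/((4*(-2))*1 + 7*(-8 + 105)) = 35870/(29²) + 19228/(-8*1 + 7*97) = 35870/841 + 19228/(-8 + 679) = 35870*(1/841) + 19228/671 = 35870/841 + 19228*(1/671) = 35870/841 + 1748/61 = 3658138/51301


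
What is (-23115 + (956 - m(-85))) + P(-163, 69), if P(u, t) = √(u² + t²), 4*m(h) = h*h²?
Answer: 525489/4 + √31330 ≈ 1.3155e+5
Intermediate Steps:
m(h) = h³/4 (m(h) = (h*h²)/4 = h³/4)
P(u, t) = √(t² + u²)
(-23115 + (956 - m(-85))) + P(-163, 69) = (-23115 + (956 - (-85)³/4)) + √(69² + (-163)²) = (-23115 + (956 - (-614125)/4)) + √(4761 + 26569) = (-23115 + (956 - 1*(-614125/4))) + √31330 = (-23115 + (956 + 614125/4)) + √31330 = (-23115 + 617949/4) + √31330 = 525489/4 + √31330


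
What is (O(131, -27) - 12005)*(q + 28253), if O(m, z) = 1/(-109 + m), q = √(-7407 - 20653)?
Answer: -7461871577/22 - 264109*I*√7015/11 ≈ -3.3918e+8 - 2.011e+6*I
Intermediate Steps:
q = 2*I*√7015 (q = √(-28060) = 2*I*√7015 ≈ 167.51*I)
(O(131, -27) - 12005)*(q + 28253) = (1/(-109 + 131) - 12005)*(2*I*√7015 + 28253) = (1/22 - 12005)*(28253 + 2*I*√7015) = -264109*(28253 + 2*I*√7015)/22 = -7461871577/22 - 264109*I*√7015/11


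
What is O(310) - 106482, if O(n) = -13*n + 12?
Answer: -110500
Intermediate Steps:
O(n) = 12 - 13*n
O(310) - 106482 = (12 - 13*310) - 106482 = (12 - 4030) - 106482 = -4018 - 106482 = -110500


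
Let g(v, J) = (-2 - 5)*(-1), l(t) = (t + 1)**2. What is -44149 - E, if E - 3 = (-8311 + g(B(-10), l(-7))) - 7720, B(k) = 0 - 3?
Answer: -28128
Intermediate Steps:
B(k) = -3
l(t) = (1 + t)**2
g(v, J) = 7 (g(v, J) = -7*(-1) = 7)
E = -16021 (E = 3 + ((-8311 + 7) - 7720) = 3 + (-8304 - 7720) = 3 - 16024 = -16021)
-44149 - E = -44149 - 1*(-16021) = -44149 + 16021 = -28128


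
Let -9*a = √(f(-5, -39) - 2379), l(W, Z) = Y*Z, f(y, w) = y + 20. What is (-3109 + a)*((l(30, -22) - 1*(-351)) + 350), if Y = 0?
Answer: -2179409 - 1402*I*√591/9 ≈ -2.1794e+6 - 3787.0*I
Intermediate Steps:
f(y, w) = 20 + y
l(W, Z) = 0 (l(W, Z) = 0*Z = 0)
a = -2*I*√591/9 (a = -√((20 - 5) - 2379)/9 = -√(15 - 2379)/9 = -2*I*√591/9 ≈ -5.4023*I)
(-3109 + a)*((l(30, -22) - 1*(-351)) + 350) = (-3109 - 2*I*√591/9)*((0 - 1*(-351)) + 350) = (-3109 - 2*I*√591/9)*((0 + 351) + 350) = (-3109 - 2*I*√591/9)*(351 + 350) = (-3109 - 2*I*√591/9)*701 = -2179409 - 1402*I*√591/9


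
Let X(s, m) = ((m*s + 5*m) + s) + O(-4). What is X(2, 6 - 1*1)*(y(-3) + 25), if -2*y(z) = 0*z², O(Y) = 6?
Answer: 1075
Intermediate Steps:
X(s, m) = 6 + s + 5*m + m*s (X(s, m) = ((m*s + 5*m) + s) + 6 = ((5*m + m*s) + s) + 6 = (s + 5*m + m*s) + 6 = 6 + s + 5*m + m*s)
y(z) = 0 (y(z) = -0*z² = -½*0 = 0)
X(2, 6 - 1*1)*(y(-3) + 25) = (6 + 2 + 5*(6 - 1*1) + (6 - 1*1)*2)*(0 + 25) = (6 + 2 + 5*(6 - 1) + (6 - 1)*2)*25 = (6 + 2 + 5*5 + 5*2)*25 = (6 + 2 + 25 + 10)*25 = 43*25 = 1075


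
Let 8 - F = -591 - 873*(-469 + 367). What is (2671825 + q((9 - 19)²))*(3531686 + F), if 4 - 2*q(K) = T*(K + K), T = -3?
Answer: 9200771899353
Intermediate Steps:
F = -88447 (F = 8 - (-591 - 873*(-469 + 367)) = 8 - (-591 - 873*(-102)) = 8 - (-591 + 89046) = 8 - 1*88455 = 8 - 88455 = -88447)
q(K) = 2 + 3*K (q(K) = 2 - (-3)*(K + K)/2 = 2 - (-3)*2*K/2 = 2 - (-3)*K = 2 + 3*K)
(2671825 + q((9 - 19)²))*(3531686 + F) = (2671825 + (2 + 3*(9 - 19)²))*(3531686 - 88447) = (2671825 + (2 + 3*(-10)²))*3443239 = (2671825 + (2 + 3*100))*3443239 = (2671825 + (2 + 300))*3443239 = (2671825 + 302)*3443239 = 2672127*3443239 = 9200771899353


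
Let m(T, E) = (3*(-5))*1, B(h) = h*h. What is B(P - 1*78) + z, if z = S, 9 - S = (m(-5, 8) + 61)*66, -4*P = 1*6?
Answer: 13173/4 ≈ 3293.3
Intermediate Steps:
P = -3/2 (P = -6/4 = -1/4*6 = -3/2 ≈ -1.5000)
B(h) = h**2
m(T, E) = -15 (m(T, E) = -15*1 = -15)
S = -3027 (S = 9 - (-15 + 61)*66 = 9 - 46*66 = 9 - 1*3036 = 9 - 3036 = -3027)
z = -3027
B(P - 1*78) + z = (-3/2 - 1*78)**2 - 3027 = (-3/2 - 78)**2 - 3027 = (-159/2)**2 - 3027 = 25281/4 - 3027 = 13173/4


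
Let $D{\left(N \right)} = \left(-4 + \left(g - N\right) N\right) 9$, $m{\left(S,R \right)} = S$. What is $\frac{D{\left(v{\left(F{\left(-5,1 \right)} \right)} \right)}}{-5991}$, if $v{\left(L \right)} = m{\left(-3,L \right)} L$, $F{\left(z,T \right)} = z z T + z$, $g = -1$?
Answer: $\frac{10632}{1997} \approx 5.324$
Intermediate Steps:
$F{\left(z,T \right)} = z + T z^{2}$ ($F{\left(z,T \right)} = z^{2} T + z = T z^{2} + z = z + T z^{2}$)
$v{\left(L \right)} = - 3 L$
$D{\left(N \right)} = -36 + 9 N \left(-1 - N\right)$ ($D{\left(N \right)} = \left(-4 + \left(-1 - N\right) N\right) 9 = \left(-4 + N \left(-1 - N\right)\right) 9 = -36 + 9 N \left(-1 - N\right)$)
$\frac{D{\left(v{\left(F{\left(-5,1 \right)} \right)} \right)}}{-5991} = \frac{-36 - 9 \left(- 3 \left(- 5 \left(1 + 1 \left(-5\right)\right)\right)\right) - 9 \left(- 3 \left(- 5 \left(1 + 1 \left(-5\right)\right)\right)\right)^{2}}{-5991} = \left(-36 - 9 \left(- 3 \left(- 5 \left(1 - 5\right)\right)\right) - 9 \left(- 3 \left(- 5 \left(1 - 5\right)\right)\right)^{2}\right) \left(- \frac{1}{5991}\right) = \left(-36 - 9 \left(- 3 \left(\left(-5\right) \left(-4\right)\right)\right) - 9 \left(- 3 \left(\left(-5\right) \left(-4\right)\right)\right)^{2}\right) \left(- \frac{1}{5991}\right) = \left(-36 - 9 \left(\left(-3\right) 20\right) - 9 \left(\left(-3\right) 20\right)^{2}\right) \left(- \frac{1}{5991}\right) = \left(-36 - -540 - 9 \left(-60\right)^{2}\right) \left(- \frac{1}{5991}\right) = \left(-36 + 540 - 32400\right) \left(- \frac{1}{5991}\right) = \left(-31896\right) \left(- \frac{1}{5991}\right) = \frac{10632}{1997}$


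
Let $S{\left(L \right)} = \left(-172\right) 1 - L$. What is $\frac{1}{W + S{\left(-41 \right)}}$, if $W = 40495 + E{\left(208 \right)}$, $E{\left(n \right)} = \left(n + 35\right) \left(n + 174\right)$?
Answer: $\frac{1}{133190} \approx 7.5081 \cdot 10^{-6}$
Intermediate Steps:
$S{\left(L \right)} = -172 - L$
$E{\left(n \right)} = \left(35 + n\right) \left(174 + n\right)$
$W = 133321$ ($W = 40495 + \left(6090 + 208^{2} + 209 \cdot 208\right) = 40495 + \left(6090 + 43264 + 43472\right) = 40495 + 92826 = 133321$)
$\frac{1}{W + S{\left(-41 \right)}} = \frac{1}{133321 - 131} = \frac{1}{133190}$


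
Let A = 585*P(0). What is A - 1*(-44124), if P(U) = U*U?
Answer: 44124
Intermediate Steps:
P(U) = U**2
A = 0 (A = 585*0**2 = 585*0 = 0)
A - 1*(-44124) = 0 - 1*(-44124) = 0 + 44124 = 44124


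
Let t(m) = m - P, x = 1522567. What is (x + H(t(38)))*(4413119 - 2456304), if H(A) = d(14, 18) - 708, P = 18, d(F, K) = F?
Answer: 2978023914495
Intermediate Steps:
t(m) = -18 + m (t(m) = m - 1*18 = m - 18 = -18 + m)
H(A) = -694 (H(A) = 14 - 708 = -694)
(x + H(t(38)))*(4413119 - 2456304) = (1522567 - 694)*(4413119 - 2456304) = 1521873*1956815 = 2978023914495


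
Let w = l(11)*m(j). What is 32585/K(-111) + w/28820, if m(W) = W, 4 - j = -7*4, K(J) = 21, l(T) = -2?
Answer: 33539227/21615 ≈ 1551.7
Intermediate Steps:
j = 32 (j = 4 - (-7)*4 = 4 - 1*(-28) = 4 + 28 = 32)
w = -64 (w = -2*32 = -64)
32585/K(-111) + w/28820 = 32585/21 - 64/28820 = 32585*(1/21) - 64*1/28820 = 4655/3 - 16/7205 = 33539227/21615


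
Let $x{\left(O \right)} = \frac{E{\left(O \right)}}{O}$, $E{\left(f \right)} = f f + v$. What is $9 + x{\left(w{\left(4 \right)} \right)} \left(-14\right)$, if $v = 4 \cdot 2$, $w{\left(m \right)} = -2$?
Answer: $93$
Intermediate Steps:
$v = 8$
$E{\left(f \right)} = 8 + f^{2}$ ($E{\left(f \right)} = f f + 8 = f^{2} + 8 = 8 + f^{2}$)
$x{\left(O \right)} = \frac{8 + O^{2}}{O}$
$9 + x{\left(w{\left(4 \right)} \right)} \left(-14\right) = 9 + \left(-2 + \frac{8}{-2}\right) \left(-14\right) = 9 + \left(-2 + 8 \left(- \frac{1}{2}\right)\right) \left(-14\right) = 9 + \left(-2 - 4\right) \left(-14\right) = 9 - -84 = 9 + 84 = 93$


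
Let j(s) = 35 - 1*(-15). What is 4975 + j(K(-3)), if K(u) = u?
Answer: 5025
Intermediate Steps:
j(s) = 50 (j(s) = 35 + 15 = 50)
4975 + j(K(-3)) = 4975 + 50 = 5025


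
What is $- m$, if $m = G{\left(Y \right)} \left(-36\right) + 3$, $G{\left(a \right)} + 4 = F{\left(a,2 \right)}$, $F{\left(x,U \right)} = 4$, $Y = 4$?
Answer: $-3$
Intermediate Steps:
$G{\left(a \right)} = 0$ ($G{\left(a \right)} = -4 + 4 = 0$)
$m = 3$ ($m = 0 \left(-36\right) + 3 = 0 + 3 = 3$)
$- m = \left(-1\right) 3 = -3$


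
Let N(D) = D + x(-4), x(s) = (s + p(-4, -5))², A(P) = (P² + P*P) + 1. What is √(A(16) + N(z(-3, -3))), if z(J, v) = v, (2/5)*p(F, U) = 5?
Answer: √2329/2 ≈ 24.130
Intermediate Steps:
p(F, U) = 25/2 (p(F, U) = (5/2)*5 = 25/2)
A(P) = 1 + 2*P² (A(P) = (P² + P²) + 1 = 2*P² + 1 = 1 + 2*P²)
x(s) = (25/2 + s)² (x(s) = (s + 25/2)² = (25/2 + s)²)
N(D) = 289/4 + D (N(D) = D + (25 + 2*(-4))²/4 = D + (25 - 8)²/4 = D + (¼)*17² = D + (¼)*289 = D + 289/4 = 289/4 + D)
√(A(16) + N(z(-3, -3))) = √((1 + 2*16²) + (289/4 - 3)) = √((1 + 2*256) + 277/4) = √((1 + 512) + 277/4) = √(513 + 277/4) = √(2329/4) = √2329/2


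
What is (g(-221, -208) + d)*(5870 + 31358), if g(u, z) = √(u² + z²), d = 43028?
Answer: 1601846384 + 483964*√545 ≈ 1.6131e+9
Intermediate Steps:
(g(-221, -208) + d)*(5870 + 31358) = (√((-221)² + (-208)²) + 43028)*(5870 + 31358) = (√(48841 + 43264) + 43028)*37228 = (√92105 + 43028)*37228 = (13*√545 + 43028)*37228 = (43028 + 13*√545)*37228 = 1601846384 + 483964*√545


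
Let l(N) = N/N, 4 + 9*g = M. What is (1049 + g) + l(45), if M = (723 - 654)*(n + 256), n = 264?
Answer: 45326/9 ≈ 5036.2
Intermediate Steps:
M = 35880 (M = (723 - 654)*(264 + 256) = 69*520 = 35880)
g = 35876/9 (g = -4/9 + (⅑)*35880 = -4/9 + 11960/3 = 35876/9 ≈ 3986.2)
l(N) = 1
(1049 + g) + l(45) = (1049 + 35876/9) + 1 = 45317/9 + 1 = 45326/9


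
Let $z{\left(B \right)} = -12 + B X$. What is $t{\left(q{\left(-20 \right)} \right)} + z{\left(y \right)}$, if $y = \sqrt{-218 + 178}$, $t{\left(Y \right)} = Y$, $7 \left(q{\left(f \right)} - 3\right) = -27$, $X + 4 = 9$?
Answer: $- \frac{90}{7} + 10 i \sqrt{10} \approx -12.857 + 31.623 i$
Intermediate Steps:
$X = 5$ ($X = -4 + 9 = 5$)
$q{\left(f \right)} = - \frac{6}{7}$ ($q{\left(f \right)} = 3 + \frac{1}{7} \left(-27\right) = 3 - \frac{27}{7} = - \frac{6}{7}$)
$y = 2 i \sqrt{10}$ ($y = \sqrt{-40} = 2 i \sqrt{10} \approx 6.3246 i$)
$z{\left(B \right)} = -12 + 5 B$ ($z{\left(B \right)} = -12 + B 5 = -12 + 5 B$)
$t{\left(q{\left(-20 \right)} \right)} + z{\left(y \right)} = - \frac{6}{7} - \left(12 - 5 \cdot 2 i \sqrt{10}\right) = - \frac{6}{7} - \left(12 - 10 i \sqrt{10}\right) = - \frac{90}{7} + 10 i \sqrt{10}$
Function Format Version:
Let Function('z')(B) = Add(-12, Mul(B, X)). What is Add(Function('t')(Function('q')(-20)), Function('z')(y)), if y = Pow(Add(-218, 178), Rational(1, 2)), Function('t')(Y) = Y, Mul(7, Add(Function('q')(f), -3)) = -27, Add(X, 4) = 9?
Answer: Add(Rational(-90, 7), Mul(10, I, Pow(10, Rational(1, 2)))) ≈ Add(-12.857, Mul(31.623, I))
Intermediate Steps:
X = 5 (X = Add(-4, 9) = 5)
Function('q')(f) = Rational(-6, 7) (Function('q')(f) = Add(3, Mul(Rational(1, 7), -27)) = Add(3, Rational(-27, 7)) = Rational(-6, 7))
y = Mul(2, I, Pow(10, Rational(1, 2))) (y = Pow(-40, Rational(1, 2)) = Mul(2, I, Pow(10, Rational(1, 2))) ≈ Mul(6.3246, I))
Function('z')(B) = Add(-12, Mul(5, B)) (Function('z')(B) = Add(-12, Mul(B, 5)) = Add(-12, Mul(5, B)))
Add(Function('t')(Function('q')(-20)), Function('z')(y)) = Add(Rational(-6, 7), Add(-12, Mul(5, Mul(2, I, Pow(10, Rational(1, 2)))))) = Add(Rational(-6, 7), Add(-12, Mul(10, I, Pow(10, Rational(1, 2))))) = Add(Rational(-90, 7), Mul(10, I, Pow(10, Rational(1, 2))))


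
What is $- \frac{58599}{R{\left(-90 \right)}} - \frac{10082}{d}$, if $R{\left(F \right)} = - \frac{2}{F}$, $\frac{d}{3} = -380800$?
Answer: $- \frac{1506228690959}{571200} \approx -2.637 \cdot 10^{6}$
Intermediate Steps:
$d = -1142400$ ($d = 3 \left(-380800\right) = -1142400$)
$- \frac{58599}{R{\left(-90 \right)}} - \frac{10082}{d} = - \frac{58599}{\left(-2\right) \frac{1}{-90}} - \frac{10082}{-1142400} = - \frac{58599}{\left(-2\right) \left(- \frac{1}{90}\right)} - - \frac{5041}{571200} = - 58599 \frac{1}{\frac{1}{45}} + \frac{5041}{571200} = \left(-58599\right) 45 + \frac{5041}{571200} = -2636955 + \frac{5041}{571200} = - \frac{1506228690959}{571200}$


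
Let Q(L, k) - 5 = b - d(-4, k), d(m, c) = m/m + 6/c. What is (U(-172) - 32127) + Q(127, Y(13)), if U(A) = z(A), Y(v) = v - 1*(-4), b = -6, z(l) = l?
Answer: -549123/17 ≈ -32301.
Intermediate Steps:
Y(v) = 4 + v (Y(v) = v + 4 = 4 + v)
U(A) = A
d(m, c) = 1 + 6/c
Q(L, k) = -1 - (6 + k)/k (Q(L, k) = 5 + (-6 - (6 + k)/k) = -1 - (6 + k)/k)
(U(-172) - 32127) + Q(127, Y(13)) = (-172 - 32127) + (-2 - 6/(4 + 13)) = -32299 + (-2 - 6/17) = -32299 - 40/17 = -549123/17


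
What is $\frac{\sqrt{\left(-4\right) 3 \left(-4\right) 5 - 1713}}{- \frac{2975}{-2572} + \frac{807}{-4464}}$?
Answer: $\frac{956784 i \sqrt{1473}}{933733} \approx 39.327 i$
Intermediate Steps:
$\frac{\sqrt{\left(-4\right) 3 \left(-4\right) 5 - 1713}}{- \frac{2975}{-2572} + \frac{807}{-4464}} = \frac{\sqrt{\left(-12\right) \left(-4\right) 5 - 1713}}{\left(-2975\right) \left(- \frac{1}{2572}\right) + 807 \left(- \frac{1}{4464}\right)} = \frac{\sqrt{48 \cdot 5 - 1713}}{\frac{2975}{2572} - \frac{269}{1488}} = \frac{\sqrt{240 - 1713}}{\frac{933733}{956784}} = \sqrt{-1473} \cdot \frac{956784}{933733} = i \sqrt{1473} \cdot \frac{956784}{933733} = \frac{956784 i \sqrt{1473}}{933733}$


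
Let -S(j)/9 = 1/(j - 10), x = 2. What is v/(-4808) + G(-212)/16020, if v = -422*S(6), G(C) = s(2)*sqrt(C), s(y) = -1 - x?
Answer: 1899/9616 - I*sqrt(53)/2670 ≈ 0.19748 - 0.0027266*I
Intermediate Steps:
s(y) = -3 (s(y) = -1 - 1*2 = -1 - 2 = -3)
S(j) = -9/(-10 + j) (S(j) = -9/(j - 10) = -9/(-10 + j))
G(C) = -3*sqrt(C)
v = -1899/2 (v = -(-3798)/(-10 + 6) = -(-3798)/(-4) = -(-3798)*(-1)/4 = -422*9/4 = -1899/2 ≈ -949.50)
v/(-4808) + G(-212)/16020 = -1899/2/(-4808) - 6*I*sqrt(53)/16020 = -1899/2*(-1/4808) - 6*I*sqrt(53)*(1/16020) = 1899/9616 - 6*I*sqrt(53)*(1/16020) = 1899/9616 - I*sqrt(53)/2670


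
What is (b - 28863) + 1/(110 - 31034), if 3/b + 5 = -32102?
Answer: -28657405165963/992876868 ≈ -28863.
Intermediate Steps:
b = -3/32107 (b = 3/(-5 - 32102) = 3/(-32107) = 3*(-1/32107) = -3/32107 ≈ -9.3438e-5)
(b - 28863) + 1/(110 - 31034) = (-3/32107 - 28863) + 1/(110 - 31034) = -926704344/32107 + 1/(-30924) = -926704344/32107 - 1/30924 = -28657405165963/992876868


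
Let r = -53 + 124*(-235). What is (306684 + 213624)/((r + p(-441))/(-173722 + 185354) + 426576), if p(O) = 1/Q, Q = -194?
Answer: 1174131195264/962609150765 ≈ 1.2197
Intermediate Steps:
r = -29193 (r = -53 - 29140 = -29193)
p(O) = -1/194 (p(O) = 1/(-194) = -1/194)
(306684 + 213624)/((r + p(-441))/(-173722 + 185354) + 426576) = (306684 + 213624)/((-29193 - 1/194)/(-173722 + 185354) + 426576) = 520308/(-5663443/194/11632 + 426576) = 520308/(-5663443/194*1/11632 + 426576) = 520308/(-5663443/2256608 + 426576) = 520308/(962609150765/2256608) = 520308*(2256608/962609150765) = 1174131195264/962609150765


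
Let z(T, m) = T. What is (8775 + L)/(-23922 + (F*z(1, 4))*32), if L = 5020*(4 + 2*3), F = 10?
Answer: -58975/23602 ≈ -2.4987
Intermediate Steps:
L = 50200 (L = 5020*(4 + 6) = 5020*10 = 50200)
(8775 + L)/(-23922 + (F*z(1, 4))*32) = (8775 + 50200)/(-23922 + (10*1)*32) = 58975/(-23922 + 10*32) = 58975/(-23922 + 320) = 58975/(-23602) = 58975*(-1/23602) = -58975/23602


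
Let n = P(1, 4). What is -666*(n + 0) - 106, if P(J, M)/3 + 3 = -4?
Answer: 13880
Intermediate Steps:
P(J, M) = -21 (P(J, M) = -9 + 3*(-4) = -9 - 12 = -21)
n = -21
-666*(n + 0) - 106 = -666*(-21 + 0) - 106 = -666*(-21) - 106 = -111*(-126) - 106 = 13986 - 106 = 13880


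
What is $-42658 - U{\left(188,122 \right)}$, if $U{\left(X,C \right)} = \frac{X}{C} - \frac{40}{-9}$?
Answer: $- \frac{23422528}{549} \approx -42664.0$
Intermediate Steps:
$U{\left(X,C \right)} = \frac{40}{9} + \frac{X}{C}$ ($U{\left(X,C \right)} = \frac{X}{C} - - \frac{40}{9} = \frac{X}{C} + \frac{40}{9} = \frac{40}{9} + \frac{X}{C}$)
$-42658 - U{\left(188,122 \right)} = -42658 - \left(\frac{40}{9} + \frac{188}{122}\right) = -42658 - \left(\frac{40}{9} + 188 \cdot \frac{1}{122}\right) = -42658 - \left(\frac{40}{9} + \frac{94}{61}\right) = -42658 - \frac{3286}{549} = - \frac{23422528}{549}$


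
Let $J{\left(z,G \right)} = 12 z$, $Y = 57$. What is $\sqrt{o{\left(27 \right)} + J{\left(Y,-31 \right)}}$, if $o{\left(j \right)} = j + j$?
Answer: $3 \sqrt{82} \approx 27.166$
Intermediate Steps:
$o{\left(j \right)} = 2 j$
$\sqrt{o{\left(27 \right)} + J{\left(Y,-31 \right)}} = \sqrt{2 \cdot 27 + 12 \cdot 57} = \sqrt{54 + 684} = \sqrt{738} = 3 \sqrt{82}$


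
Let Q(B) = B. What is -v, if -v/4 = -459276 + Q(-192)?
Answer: -1837872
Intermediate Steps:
v = 1837872 (v = -4*(-459276 - 192) = -4*(-459468) = 1837872)
-v = -1*1837872 = -1837872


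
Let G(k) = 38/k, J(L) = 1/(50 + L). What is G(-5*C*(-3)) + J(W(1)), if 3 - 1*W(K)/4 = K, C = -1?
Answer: -2189/870 ≈ -2.5161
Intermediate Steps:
W(K) = 12 - 4*K
G(-5*C*(-3)) + J(W(1)) = 38/((-5*(-1)*(-3))) + 1/(50 + (12 - 4*1)) = 38/((5*(-3))) + 1/(50 + (12 - 4)) = 38/(-15) + 1/(50 + 8) = 38*(-1/15) + 1/58 = -38/15 + 1/58 = -2189/870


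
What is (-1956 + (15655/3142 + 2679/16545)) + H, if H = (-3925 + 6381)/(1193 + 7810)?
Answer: -304300968491167/156005154390 ≈ -1950.6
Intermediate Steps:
H = 2456/9003 ≈ 0.27280
(-1956 + (15655/3142 + 2679/16545)) + H = (-1956 + (15655/3142 + 2679/16545)) + 2456/9003 = (-1956 + (15655*(1/3142) + 2679*(1/16545))) + 2456/9003 = (-1956 + (15655/3142 + 893/5515)) + 2456/9003 = (-1956 + 89143131/17328130) + 2456/9003 = -33804679149/17328130 + 2456/9003 = -304300968491167/156005154390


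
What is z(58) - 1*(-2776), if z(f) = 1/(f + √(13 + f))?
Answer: 9141426/3293 - √71/3293 ≈ 2776.0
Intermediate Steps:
z(58) - 1*(-2776) = 1/(58 + √(13 + 58)) - 1*(-2776) = 1/(58 + √71) + 2776 = 2776 + 1/(58 + √71)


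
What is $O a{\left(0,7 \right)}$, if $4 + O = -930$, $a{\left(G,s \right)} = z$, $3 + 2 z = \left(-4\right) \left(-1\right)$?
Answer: $-467$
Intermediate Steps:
$z = \frac{1}{2}$ ($z = - \frac{3}{2} + \frac{\left(-4\right) \left(-1\right)}{2} = - \frac{3}{2} + \frac{1}{2} \cdot 4 = - \frac{3}{2} + 2 = \frac{1}{2} \approx 0.5$)
$a{\left(G,s \right)} = \frac{1}{2}$
$O = -934$ ($O = -4 - 930 = -934$)
$O a{\left(0,7 \right)} = \left(-934\right) \frac{1}{2} = -467$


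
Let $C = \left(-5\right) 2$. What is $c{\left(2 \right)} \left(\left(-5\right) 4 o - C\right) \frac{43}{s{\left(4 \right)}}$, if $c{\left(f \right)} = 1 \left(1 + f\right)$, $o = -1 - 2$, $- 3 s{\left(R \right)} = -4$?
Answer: $\frac{13545}{2} \approx 6772.5$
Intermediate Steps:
$s{\left(R \right)} = \frac{4}{3}$ ($s{\left(R \right)} = \left(- \frac{1}{3}\right) \left(-4\right) = \frac{4}{3}$)
$o = -3$ ($o = -1 - 2 = -3$)
$C = -10$
$c{\left(f \right)} = 1 + f$
$c{\left(2 \right)} \left(\left(-5\right) 4 o - C\right) \frac{43}{s{\left(4 \right)}} = \left(1 + 2\right) \left(\left(-5\right) 4 \left(-3\right) - -10\right) \frac{43}{\frac{4}{3}} = 3 \left(\left(-20\right) \left(-3\right) + 10\right) 43 \cdot \frac{3}{4} = 3 \left(60 + 10\right) \frac{129}{4} = 3 \cdot 70 \cdot \frac{129}{4} = 210 \cdot \frac{129}{4} = \frac{13545}{2}$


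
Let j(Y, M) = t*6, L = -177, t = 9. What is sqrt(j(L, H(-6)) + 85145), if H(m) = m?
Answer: sqrt(85199) ≈ 291.89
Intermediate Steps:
j(Y, M) = 54 (j(Y, M) = 9*6 = 54)
sqrt(j(L, H(-6)) + 85145) = sqrt(54 + 85145) = sqrt(85199)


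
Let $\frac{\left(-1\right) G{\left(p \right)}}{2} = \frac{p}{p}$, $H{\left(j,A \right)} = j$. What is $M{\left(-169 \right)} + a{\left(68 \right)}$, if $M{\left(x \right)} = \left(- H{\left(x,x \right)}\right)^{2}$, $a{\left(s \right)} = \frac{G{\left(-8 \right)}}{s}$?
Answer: $\frac{971073}{34} \approx 28561.0$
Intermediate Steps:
$G{\left(p \right)} = -2$ ($G{\left(p \right)} = - 2 \frac{p}{p} = \left(-2\right) 1 = -2$)
$a{\left(s \right)} = - \frac{2}{s}$
$M{\left(x \right)} = x^{2}$ ($M{\left(x \right)} = \left(- x\right)^{2} = x^{2}$)
$M{\left(-169 \right)} + a{\left(68 \right)} = \left(-169\right)^{2} - \frac{2}{68} = 28561 - \frac{1}{34} = \frac{971073}{34}$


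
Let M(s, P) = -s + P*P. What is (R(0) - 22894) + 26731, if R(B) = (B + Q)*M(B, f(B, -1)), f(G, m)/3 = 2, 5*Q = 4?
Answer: 19329/5 ≈ 3865.8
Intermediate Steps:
Q = ⅘ (Q = (⅕)*4 = ⅘ ≈ 0.80000)
f(G, m) = 6 (f(G, m) = 3*2 = 6)
M(s, P) = P² - s (M(s, P) = -s + P² = P² - s)
R(B) = (36 - B)*(⅘ + B) (R(B) = (B + ⅘)*(6² - B) = (⅘ + B)*(36 - B) = (36 - B)*(⅘ + B))
(R(0) - 22894) + 26731 = (-(-36 + 0)*(4 + 5*0)/5 - 22894) + 26731 = (-⅕*(-36)*(4 + 0) - 22894) + 26731 = (-⅕*(-36)*4 - 22894) + 26731 = (144/5 - 22894) + 26731 = -114326/5 + 26731 = 19329/5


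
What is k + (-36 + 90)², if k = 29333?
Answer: 32249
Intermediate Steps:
k + (-36 + 90)² = 29333 + (-36 + 90)² = 29333 + 54² = 29333 + 2916 = 32249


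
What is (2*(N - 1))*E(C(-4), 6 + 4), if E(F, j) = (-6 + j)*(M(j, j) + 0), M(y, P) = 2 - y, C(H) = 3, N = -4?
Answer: 320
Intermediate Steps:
E(F, j) = (-6 + j)*(2 - j) (E(F, j) = (-6 + j)*((2 - j) + 0) = (-6 + j)*(2 - j))
(2*(N - 1))*E(C(-4), 6 + 4) = (2*(-4 - 1))*(-(-6 + (6 + 4))*(-2 + (6 + 4))) = (2*(-5))*(-(-6 + 10)*(-2 + 10)) = -(-10)*4*8 = -10*(-32) = 320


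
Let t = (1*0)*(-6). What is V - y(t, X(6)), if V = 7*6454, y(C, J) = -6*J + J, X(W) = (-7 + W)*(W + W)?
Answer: 45118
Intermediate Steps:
X(W) = 2*W*(-7 + W) (X(W) = (-7 + W)*(2*W) = 2*W*(-7 + W))
t = 0 (t = 0*(-6) = 0)
y(C, J) = -5*J
V = 45178
V - y(t, X(6)) = 45178 - (-5)*2*6*(-7 + 6) = 45178 - (-5)*2*6*(-1) = 45178 - (-5)*(-12) = 45178 - 1*60 = 45178 - 60 = 45118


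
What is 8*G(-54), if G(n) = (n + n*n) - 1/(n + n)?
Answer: 618194/27 ≈ 22896.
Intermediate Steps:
G(n) = n + n**2 - 1/(2*n) (G(n) = (n + n**2) - 1/(2*n) = n + n**2 - 1/(2*n))
8*G(-54) = 8*(-54 + (-54)**2 - 1/2/(-54)) = 8*(-54 + 2916 - 1/2*(-1/54)) = 8*(-54 + 2916 + 1/108) = 8*(309097/108) = 618194/27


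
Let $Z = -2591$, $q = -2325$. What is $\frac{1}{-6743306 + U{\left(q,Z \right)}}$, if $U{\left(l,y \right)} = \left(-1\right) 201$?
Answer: $- \frac{1}{6743507} \approx -1.4829 \cdot 10^{-7}$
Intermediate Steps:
$U{\left(l,y \right)} = -201$
$\frac{1}{-6743306 + U{\left(q,Z \right)}} = \frac{1}{-6743306 - 201} = \frac{1}{-6743507} = - \frac{1}{6743507}$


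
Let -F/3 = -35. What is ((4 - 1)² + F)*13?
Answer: 1482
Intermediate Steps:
F = 105 (F = -3*(-35) = 105)
((4 - 1)² + F)*13 = ((4 - 1)² + 105)*13 = (3² + 105)*13 = (9 + 105)*13 = 114*13 = 1482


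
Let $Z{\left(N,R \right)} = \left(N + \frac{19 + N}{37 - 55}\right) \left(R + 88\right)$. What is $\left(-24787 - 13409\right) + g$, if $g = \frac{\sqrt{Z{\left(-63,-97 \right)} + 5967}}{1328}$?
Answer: $-38196 + \frac{\sqrt{407}}{332} \approx -38196.0$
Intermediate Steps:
$Z{\left(N,R \right)} = \left(88 + R\right) \left(- \frac{19}{18} + \frac{17 N}{18}\right)$ ($Z{\left(N,R \right)} = \left(N + \frac{19 + N}{-18}\right) \left(88 + R\right) = \left(N + \left(19 + N\right) \left(- \frac{1}{18}\right)\right) \left(88 + R\right) = \left(N - \left(\frac{19}{18} + \frac{N}{18}\right)\right) \left(88 + R\right) = \left(- \frac{19}{18} + \frac{17 N}{18}\right) \left(88 + R\right) = \left(88 + R\right) \left(- \frac{19}{18} + \frac{17 N}{18}\right)$)
$g = \frac{\sqrt{407}}{332}$ ($g = \frac{\sqrt{\left(- \frac{836}{9} - - \frac{1843}{18} + \frac{748}{9} \left(-63\right) + \frac{17}{18} \left(-63\right) \left(-97\right)\right) + 5967}}{1328} = \sqrt{\left(- \frac{836}{9} + \frac{1843}{18} - 5236 + \frac{11543}{2}\right) + 5967} \cdot \frac{1}{1328} = \sqrt{545 + 5967} \cdot \frac{1}{1328} = \sqrt{6512} \cdot \frac{1}{1328} = 4 \sqrt{407} \cdot \frac{1}{1328} = \frac{\sqrt{407}}{332} \approx 0.060766$)
$\left(-24787 - 13409\right) + g = \left(-24787 - 13409\right) + \frac{\sqrt{407}}{332} = -38196 + \frac{\sqrt{407}}{332}$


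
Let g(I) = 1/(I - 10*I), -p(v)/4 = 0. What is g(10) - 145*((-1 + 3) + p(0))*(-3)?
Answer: 78299/90 ≈ 869.99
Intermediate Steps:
p(v) = 0 (p(v) = -4*0 = 0)
g(I) = -1/(9*I) (g(I) = 1/(-9*I) = -1/(9*I))
g(10) - 145*((-1 + 3) + p(0))*(-3) = -⅑/10 - 145*((-1 + 3) + 0)*(-3) = -⅑*⅒ - 145*(2 + 0)*(-3) = -1/90 - 290*(-3) = -1/90 - 145*(-6) = -1/90 + 870 = 78299/90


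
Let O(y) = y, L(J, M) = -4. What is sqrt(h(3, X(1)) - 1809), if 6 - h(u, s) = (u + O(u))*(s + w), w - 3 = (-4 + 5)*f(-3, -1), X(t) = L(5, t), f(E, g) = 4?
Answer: I*sqrt(1821) ≈ 42.673*I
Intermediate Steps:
X(t) = -4
w = 7 (w = 3 + (-4 + 5)*4 = 3 + 1*4 = 3 + 4 = 7)
h(u, s) = 6 - 2*u*(7 + s) (h(u, s) = 6 - (u + u)*(s + 7) = 6 - 2*u*(7 + s))
sqrt(h(3, X(1)) - 1809) = sqrt((6 - 14*3 - 2*(-4)*3) - 1809) = sqrt((6 - 42 + 24) - 1809) = sqrt(-12 - 1809) = sqrt(-1821) = I*sqrt(1821)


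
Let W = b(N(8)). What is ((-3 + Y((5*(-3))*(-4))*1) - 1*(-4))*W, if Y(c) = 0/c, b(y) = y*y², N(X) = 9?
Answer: 729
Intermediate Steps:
b(y) = y³
Y(c) = 0
W = 729 (W = 9³ = 729)
((-3 + Y((5*(-3))*(-4))*1) - 1*(-4))*W = ((-3 + 0*1) - 1*(-4))*729 = ((-3 + 0) + 4)*729 = (-3 + 4)*729 = 1*729 = 729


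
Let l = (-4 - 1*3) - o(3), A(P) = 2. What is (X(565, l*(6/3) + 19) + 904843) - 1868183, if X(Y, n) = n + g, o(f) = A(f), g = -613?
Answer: -963952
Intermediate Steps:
o(f) = 2
l = -9 (l = (-4 - 1*3) - 1*2 = (-4 - 3) - 2 = -7 - 2 = -9)
X(Y, n) = -613 + n (X(Y, n) = n - 613 = -613 + n)
(X(565, l*(6/3) + 19) + 904843) - 1868183 = ((-613 + (-54/3 + 19)) + 904843) - 1868183 = ((-613 + (-9*2 + 19)) + 904843) - 1868183 = ((-613 + (-18 + 19)) + 904843) - 1868183 = ((-613 + 1) + 904843) - 1868183 = (-612 + 904843) - 1868183 = 904231 - 1868183 = -963952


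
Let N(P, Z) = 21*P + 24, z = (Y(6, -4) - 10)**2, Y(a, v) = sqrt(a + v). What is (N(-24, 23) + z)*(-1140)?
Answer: 430920 + 22800*sqrt(2) ≈ 4.6316e+5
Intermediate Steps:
z = (-10 + sqrt(2))**2 (z = (sqrt(6 - 4) - 10)**2 = (sqrt(2) - 10)**2 = (-10 + sqrt(2))**2 ≈ 73.716)
N(P, Z) = 24 + 21*P
(N(-24, 23) + z)*(-1140) = ((24 + 21*(-24)) + (10 - sqrt(2))**2)*(-1140) = ((24 - 504) + (10 - sqrt(2))**2)*(-1140) = (-480 + (10 - sqrt(2))**2)*(-1140) = 547200 - 1140*(10 - sqrt(2))**2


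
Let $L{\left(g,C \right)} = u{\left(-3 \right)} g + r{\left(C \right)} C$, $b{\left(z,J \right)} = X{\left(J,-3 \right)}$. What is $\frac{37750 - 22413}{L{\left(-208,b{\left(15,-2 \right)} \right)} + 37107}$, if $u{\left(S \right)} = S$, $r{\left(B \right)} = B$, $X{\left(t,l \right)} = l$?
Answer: $\frac{15337}{37740} \approx 0.40639$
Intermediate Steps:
$b{\left(z,J \right)} = -3$
$L{\left(g,C \right)} = C^{2} - 3 g$ ($L{\left(g,C \right)} = - 3 g + C C = - 3 g + C^{2} = C^{2} - 3 g$)
$\frac{37750 - 22413}{L{\left(-208,b{\left(15,-2 \right)} \right)} + 37107} = \frac{37750 - 22413}{\left(\left(-3\right)^{2} - -624\right) + 37107} = \frac{15337}{\left(9 + 624\right) + 37107} = \frac{15337}{633 + 37107} = \frac{15337}{37740}$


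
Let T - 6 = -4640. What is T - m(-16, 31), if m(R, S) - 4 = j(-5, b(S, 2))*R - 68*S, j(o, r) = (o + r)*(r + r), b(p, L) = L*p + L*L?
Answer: 126302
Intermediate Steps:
T = -4634 (T = 6 - 4640 = -4634)
b(p, L) = L**2 + L*p (b(p, L) = L*p + L**2 = L**2 + L*p)
j(o, r) = 2*r*(o + r) (j(o, r) = (o + r)*(2*r) = 2*r*(o + r))
m(R, S) = 4 - 68*S + 2*R*(-1 + 2*S)*(4 + 2*S) (m(R, S) = 4 + ((2*(2*(2 + S))*(-5 + 2*(2 + S)))*R - 68*S) = 4 + ((2*(4 + 2*S)*(-5 + (4 + 2*S)))*R - 68*S) = 4 + ((2*(4 + 2*S)*(-1 + 2*S))*R - 68*S) = 4 + ((2*(-1 + 2*S)*(4 + 2*S))*R - 68*S) = 4 + (2*R*(-1 + 2*S)*(4 + 2*S) - 68*S) = 4 + (-68*S + 2*R*(-1 + 2*S)*(4 + 2*S)) = 4 - 68*S + 2*R*(-1 + 2*S)*(4 + 2*S))
T - m(-16, 31) = -4634 - (4 - 68*31 + 4*(-16)*(-1 + 2*31)*(2 + 31)) = -4634 - (4 - 2108 + 4*(-16)*(-1 + 62)*33) = -4634 - (4 - 2108 + 4*(-16)*61*33) = -4634 - (4 - 2108 - 128832) = -4634 - 1*(-130936) = -4634 + 130936 = 126302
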